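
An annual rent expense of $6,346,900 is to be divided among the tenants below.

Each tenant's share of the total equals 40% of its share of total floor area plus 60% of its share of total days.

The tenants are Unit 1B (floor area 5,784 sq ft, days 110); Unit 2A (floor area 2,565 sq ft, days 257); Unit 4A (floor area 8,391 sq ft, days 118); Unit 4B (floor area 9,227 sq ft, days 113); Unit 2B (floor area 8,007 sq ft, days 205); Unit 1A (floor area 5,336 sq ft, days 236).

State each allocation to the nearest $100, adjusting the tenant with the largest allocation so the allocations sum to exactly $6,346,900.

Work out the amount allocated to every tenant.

Totals — floor area 39,310, days 1,039.
Combined weights (40% floor area + 60% days): Unit 1B 0.1224; Unit 2A 0.1745; Unit 4A 0.1535; Unit 4B 0.1591; Unit 2B 0.1999; Unit 1A 0.1906.
Pro-rata amounts: Unit 1B 776,720.11; Unit 2A 1,107,611.25; Unit 4A 974,409.72; Unit 4B 1,010,075.17; Unit 2B 1,268,481.99; Unit 1A 1,209,601.76.
Rounded to nearest $100: Unit 1B $776,700; Unit 2A $1,107,600; Unit 4A $974,400; Unit 4B $1,010,100; Unit 2B $1,268,500; Unit 1A $1,209,600. Sum = $6,346,900.
Sum already equals the total — no adjustment.

Unit 1B: $776,700 · Unit 2A: $1,107,600 · Unit 4A: $974,400 · Unit 4B: $1,010,100 · Unit 2B: $1,268,500 · Unit 1A: $1,209,600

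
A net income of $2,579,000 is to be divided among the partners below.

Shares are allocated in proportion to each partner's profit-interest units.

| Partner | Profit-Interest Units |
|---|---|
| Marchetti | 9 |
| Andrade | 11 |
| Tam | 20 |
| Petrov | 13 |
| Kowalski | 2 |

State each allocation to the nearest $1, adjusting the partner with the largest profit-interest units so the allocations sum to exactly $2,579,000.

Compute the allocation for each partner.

Profit-interest units total: 9 + 11 + 20 + 13 + 2 = 55.
Unrounded shares: Marchetti 422,018.18; Andrade 515,800.00; Tam 937,818.18; Petrov 609,581.82; Kowalski 93,781.82.
Rounded to nearest $1: Marchetti $422,018; Andrade $515,800; Tam $937,818; Petrov $609,582; Kowalski $93,782. Sum = $2,579,000.
Rounded total matches; no reconciliation needed.

Marchetti: $422,018; Andrade: $515,800; Tam: $937,818; Petrov: $609,582; Kowalski: $93,782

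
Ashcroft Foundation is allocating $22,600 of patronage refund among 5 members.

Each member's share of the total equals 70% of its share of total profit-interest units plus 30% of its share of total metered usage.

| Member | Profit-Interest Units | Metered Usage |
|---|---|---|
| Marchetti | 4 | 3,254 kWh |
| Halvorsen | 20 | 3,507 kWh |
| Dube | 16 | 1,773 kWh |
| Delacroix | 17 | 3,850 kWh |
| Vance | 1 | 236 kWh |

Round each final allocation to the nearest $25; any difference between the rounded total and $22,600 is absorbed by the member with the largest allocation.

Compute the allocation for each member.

Marchetti: $2,850; Halvorsen: $7,325; Dube: $5,325; Delacroix: $6,700; Vance: $400

Profit-interest units total 58; metered usage total 12,620.
Blended shares (70% profit-interest units + 30% metered usage): Marchetti 0.1256; Halvorsen 0.3247; Dube 0.2353; Delacroix 0.2967; Vance 0.0177.
Unrounded shares: Marchetti 2,839.22; Halvorsen 7,339.28; Dube 5,316.67; Delacroix 6,705.28; Vance 399.55.
Rounded to nearest $25: Marchetti $2,850; Halvorsen $7,350; Dube $5,325; Delacroix $6,700; Vance $400. Sum = $22,625.
Difference $22,600 − $22,625 = −$25 applied to largest allocation (Halvorsen): Halvorsen becomes $7,325.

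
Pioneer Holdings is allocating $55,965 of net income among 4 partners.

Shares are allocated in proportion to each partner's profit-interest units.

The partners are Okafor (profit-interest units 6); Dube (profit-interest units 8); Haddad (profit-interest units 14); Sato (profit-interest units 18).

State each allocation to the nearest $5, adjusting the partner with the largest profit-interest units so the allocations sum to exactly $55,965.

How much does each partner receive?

Combined profit-interest units = 46.
Unrounded shares: Okafor 6/46 × $55,965 = 7,299.78; Dube 8/46 × $55,965 = 9,733.04; Haddad 14/46 × $55,965 = 17,032.83; Sato 18/46 × $55,965 = 21,899.35.
Rounded to nearest $5: Okafor $7,300; Dube $9,735; Haddad $17,035; Sato $21,900. Sum = $55,970.
Difference $55,965 − $55,970 = −$5 applied to largest profit-interest units (Sato): Sato becomes $21,895.

Okafor: $7,300 | Dube: $9,735 | Haddad: $17,035 | Sato: $21,895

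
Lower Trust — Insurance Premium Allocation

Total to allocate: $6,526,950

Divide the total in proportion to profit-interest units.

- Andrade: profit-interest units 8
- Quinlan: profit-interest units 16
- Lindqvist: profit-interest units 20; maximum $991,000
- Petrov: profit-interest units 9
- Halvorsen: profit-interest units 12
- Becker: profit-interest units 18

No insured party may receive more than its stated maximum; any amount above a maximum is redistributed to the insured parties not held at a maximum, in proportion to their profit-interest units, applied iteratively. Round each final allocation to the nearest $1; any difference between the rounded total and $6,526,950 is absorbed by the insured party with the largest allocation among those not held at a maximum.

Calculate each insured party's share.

Andrade: $702,978 | Quinlan: $1,405,956 | Lindqvist: $991,000 | Petrov: $790,850 | Halvorsen: $1,054,467 | Becker: $1,581,699

Sum of profit-interest units: 83.
Pro-rata shares before constraints: Andrade 629,103.61; Quinlan 1,258,207.23; Lindqvist 1,572,759.04; Petrov 707,741.57; Halvorsen 943,655.42; Becker 1,415,483.13.
Cap binds for Lindqvist ($991,000); residual $5,535,950 reallocated over remaining profit-interest units 63.
Redistributed shares: Andrade 702,977.78 → $702,978; Quinlan 1,405,955.56 → $1,405,956; Petrov 790,850.00 → $790,850; Halvorsen 1,054,466.67 → $1,054,467; Becker 1,581,700.00 → $1,581,700.
Rounding difference −$1 applied to Becker → $1,581,699.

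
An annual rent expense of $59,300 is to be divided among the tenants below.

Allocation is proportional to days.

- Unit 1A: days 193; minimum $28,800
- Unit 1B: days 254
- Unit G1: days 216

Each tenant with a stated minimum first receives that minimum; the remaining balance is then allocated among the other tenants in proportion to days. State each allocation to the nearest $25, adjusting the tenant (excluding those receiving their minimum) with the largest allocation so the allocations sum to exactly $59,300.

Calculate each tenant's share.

Guaranteed amounts: Unit 1A $28,800. Balance $30,500.
Balance split over remaining days 470: Unit 1B 16,482.98 → $16,475; Unit G1 14,017.02 → $14,025.

Unit 1A: $28,800 · Unit 1B: $16,475 · Unit G1: $14,025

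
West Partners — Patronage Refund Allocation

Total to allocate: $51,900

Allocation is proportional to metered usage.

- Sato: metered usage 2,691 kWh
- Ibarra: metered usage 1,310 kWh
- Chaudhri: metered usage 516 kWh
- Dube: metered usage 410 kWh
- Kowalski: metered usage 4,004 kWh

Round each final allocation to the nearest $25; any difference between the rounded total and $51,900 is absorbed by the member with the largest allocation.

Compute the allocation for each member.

Sato: $15,650; Ibarra: $7,625; Chaudhri: $3,000; Dube: $2,375; Kowalski: $23,250

Total metered usage = 8,931.
Proportional shares: Sato 2,691/8,931 × $51,900 = 15,637.99; Ibarra 1,310/8,931 × $51,900 = 7,612.70; Chaudhri 516/8,931 × $51,900 = 2,998.59; Dube 410/8,931 × $51,900 = 2,382.60; Kowalski 4,004/8,931 × $51,900 = 23,268.12.
Rounded to nearest $25: Sato $15,650; Ibarra $7,625; Chaudhri $3,000; Dube $2,375; Kowalski $23,275. Sum = $51,925.
Difference $51,900 − $51,925 = −$25 applied to largest allocation (Kowalski): Kowalski becomes $23,250.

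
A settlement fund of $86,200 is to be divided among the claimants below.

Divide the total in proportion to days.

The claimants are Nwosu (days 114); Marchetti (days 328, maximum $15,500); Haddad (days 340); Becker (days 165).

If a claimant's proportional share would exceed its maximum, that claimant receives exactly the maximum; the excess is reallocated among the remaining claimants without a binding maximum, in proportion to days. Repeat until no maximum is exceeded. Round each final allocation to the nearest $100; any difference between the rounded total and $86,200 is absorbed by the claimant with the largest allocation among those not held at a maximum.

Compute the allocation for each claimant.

Sum of days: 947.
Pro-rata shares before constraints: Nwosu 10,376.77; Marchetti 29,855.97; Haddad 30,948.26; Becker 15,019.01.
Held at cap: Marchetti ($15,500); residual $70,700 reallocated over remaining days 619.
Remaining shares: Nwosu 13,020.68 → $13,000; Haddad 38,833.60 → $38,800; Becker 18,845.72 → $18,800.
Rounding difference +$100 applied to Haddad → $38,900.

Nwosu: $13,000 | Marchetti: $15,500 | Haddad: $38,900 | Becker: $18,800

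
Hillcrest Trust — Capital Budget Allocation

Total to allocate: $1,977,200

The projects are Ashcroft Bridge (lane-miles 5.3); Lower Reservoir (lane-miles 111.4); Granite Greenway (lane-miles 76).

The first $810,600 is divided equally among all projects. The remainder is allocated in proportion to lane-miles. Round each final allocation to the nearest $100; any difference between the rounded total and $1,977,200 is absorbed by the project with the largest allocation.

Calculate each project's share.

Ashcroft Bridge: $302,300 | Lower Reservoir: $944,600 | Granite Greenway: $730,300

$810,600 shared equally gives $270,200 per project.
Remainder $1,166,600 by lane-miles (total 192.7): Ashcroft Bridge 32,086.04 → $32,100; Lower Reservoir 674,412.25 → $674,400; Granite Greenway 460,101.71 → $460,100.
Totals: Ashcroft Bridge $270,200 + $32,100 = $302,300; Lower Reservoir $270,200 + $674,400 = $944,600; Granite Greenway $270,200 + $460,100 = $730,300.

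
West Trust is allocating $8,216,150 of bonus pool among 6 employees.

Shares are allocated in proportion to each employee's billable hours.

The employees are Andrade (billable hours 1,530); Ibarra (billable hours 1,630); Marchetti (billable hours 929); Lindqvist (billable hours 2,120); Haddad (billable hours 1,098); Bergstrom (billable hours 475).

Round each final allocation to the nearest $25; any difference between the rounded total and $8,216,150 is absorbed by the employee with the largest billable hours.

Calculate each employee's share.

Andrade: $1,615,350 | Ibarra: $1,720,925 | Marchetti: $980,825 | Lindqvist: $2,238,300 | Haddad: $1,159,250 | Bergstrom: $501,500

Combined billable hours = 7,782.
Unrounded shares: Andrade 1,530/7,782 × $8,216,150 = 1,615,357.17; Ibarra 1,630/7,782 × $8,216,150 = 1,720,936.07; Marchetti 929/7,782 × $8,216,150 = 980,827.98; Lindqvist 2,120/7,782 × $8,216,150 = 2,238,272.68; Haddad 1,098/7,782 × $8,216,150 = 1,159,256.32; Bergstrom 475/7,782 × $8,216,150 = 501,499.78.
At nearest $25: Andrade $1,615,350; Ibarra $1,720,925; Marchetti $980,825; Lindqvist $2,238,275; Haddad $1,159,250; Bergstrom $501,500. Sum = $8,216,125.
Difference $8,216,150 − $8,216,125 = +$25 applied to largest billable hours (Lindqvist): Lindqvist becomes $2,238,300.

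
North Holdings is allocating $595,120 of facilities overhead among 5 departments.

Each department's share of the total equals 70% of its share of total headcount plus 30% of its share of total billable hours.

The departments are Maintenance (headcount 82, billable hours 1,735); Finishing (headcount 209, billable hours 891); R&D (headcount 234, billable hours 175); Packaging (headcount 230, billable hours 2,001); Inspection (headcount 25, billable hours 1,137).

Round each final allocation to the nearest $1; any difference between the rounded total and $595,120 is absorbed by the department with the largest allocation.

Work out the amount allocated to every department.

Totals — headcount 780, billable hours 5,939.
Combined weights (70% headcount + 30% billable hours): Maintenance 0.1612; Finishing 0.2326; R&D 0.2188; Packaging 0.3075; Inspection 0.0799.
Pro-rata amounts: Maintenance 95,951.65; Finishing 138,408.06; R&D 130,235.98; Packaging 182,992.19; Inspection 47,532.12.
Rounded to nearest $1: Maintenance $95,952; Finishing $138,408; R&D $130,236; Packaging $182,992; Inspection $47,532. Sum = $595,120.
Sum already equals the total — no adjustment.

Maintenance: $95,952; Finishing: $138,408; R&D: $130,236; Packaging: $182,992; Inspection: $47,532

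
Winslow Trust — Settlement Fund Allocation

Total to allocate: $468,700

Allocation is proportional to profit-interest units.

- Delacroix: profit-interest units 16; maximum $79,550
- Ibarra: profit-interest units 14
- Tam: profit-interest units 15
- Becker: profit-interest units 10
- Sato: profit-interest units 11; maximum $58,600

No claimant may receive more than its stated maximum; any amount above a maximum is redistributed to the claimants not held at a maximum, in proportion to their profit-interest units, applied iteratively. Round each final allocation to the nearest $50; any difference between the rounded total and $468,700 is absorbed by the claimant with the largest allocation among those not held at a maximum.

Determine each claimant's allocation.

Profit-interest units total: 66.
Pro-rata shares before constraints: Delacroix 113,624.24; Ibarra 99,421.21; Tam 106,522.73; Becker 71,015.15; Sato 78,116.67.
Cap binds for Delacroix ($79,550), Sato ($58,600); remaining pool $330,550 reallocated over remaining profit-interest units 39.
Remaining shares: Ibarra 118,658.97 → $118,650; Tam 127,134.62 → $127,150; Becker 84,756.41 → $84,750.

Delacroix: $79,550; Ibarra: $118,650; Tam: $127,150; Becker: $84,750; Sato: $58,600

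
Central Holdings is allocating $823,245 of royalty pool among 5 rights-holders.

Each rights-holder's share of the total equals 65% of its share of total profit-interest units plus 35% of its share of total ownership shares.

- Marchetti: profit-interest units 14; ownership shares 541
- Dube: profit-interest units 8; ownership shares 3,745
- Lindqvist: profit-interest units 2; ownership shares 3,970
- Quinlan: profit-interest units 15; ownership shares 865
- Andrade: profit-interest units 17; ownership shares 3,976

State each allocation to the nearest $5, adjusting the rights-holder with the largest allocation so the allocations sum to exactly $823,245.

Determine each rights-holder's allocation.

Profit-interest units total 56; ownership shares total 13,097.
Composite weights (65% profit-interest units + 35% ownership shares): Marchetti 0.1770; Dube 0.1929; Lindqvist 0.1293; Quinlan 0.1972; Andrade 0.3036.
Raw shares: Marchetti 145,679.38; Dube 158,834.68; Lindqvist 106,451.58; Quinlan 162,362.95; Andrade 249,916.41.
After rounding ($5): Marchetti $145,680; Dube $158,835; Lindqvist $106,450; Quinlan $162,365; Andrade $249,915. Sum = $823,245.
Sum already equals the total — no adjustment.

Marchetti: $145,680 | Dube: $158,835 | Lindqvist: $106,450 | Quinlan: $162,365 | Andrade: $249,915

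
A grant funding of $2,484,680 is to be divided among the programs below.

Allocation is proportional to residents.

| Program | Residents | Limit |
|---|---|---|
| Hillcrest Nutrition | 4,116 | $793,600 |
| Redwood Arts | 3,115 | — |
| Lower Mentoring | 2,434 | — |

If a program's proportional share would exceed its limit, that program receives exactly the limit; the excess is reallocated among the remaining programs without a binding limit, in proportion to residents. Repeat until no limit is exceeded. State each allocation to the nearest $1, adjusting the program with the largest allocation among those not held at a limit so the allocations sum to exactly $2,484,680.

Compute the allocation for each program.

Hillcrest Nutrition: $793,600; Redwood Arts: $949,309; Lower Mentoring: $741,771

Residents total: 9,665.
Unconstrained shares: Hillcrest Nutrition 1,058,142.05; Redwood Arts 800,804.78; Lower Mentoring 625,733.17.
Held at cap: Hillcrest Nutrition ($793,600); residual $1,691,080 reallocated over remaining residents 5,549.
Shares after redistribution: Redwood Arts 949,308.74 → $949,309; Lower Mentoring 741,771.26 → $741,771.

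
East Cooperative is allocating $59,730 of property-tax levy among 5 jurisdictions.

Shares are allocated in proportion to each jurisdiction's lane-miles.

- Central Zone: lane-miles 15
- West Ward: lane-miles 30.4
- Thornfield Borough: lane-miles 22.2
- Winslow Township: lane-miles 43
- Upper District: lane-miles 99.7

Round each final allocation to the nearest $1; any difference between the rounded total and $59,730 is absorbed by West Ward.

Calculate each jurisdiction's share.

Lane-miles total: 210.3.
Raw shares: Central Zone 15/210.3 × $59,730 = 4,260.34; West Ward 30.4/210.3 × $59,730 = 8,634.29; Thornfield Borough 22.2/210.3 × $59,730 = 6,305.31; Winslow Township 43/210.3 × $59,730 = 12,212.98; Upper District 99.7/210.3 × $59,730 = 28,317.08.
At nearest $1: Central Zone $4,260; West Ward $8,634; Thornfield Borough $6,305; Winslow Township $12,213; Upper District $28,317. Sum = $59,729.
Difference $59,730 − $59,729 = +$1 applied to West Ward: West Ward becomes $8,635.

Central Zone: $4,260; West Ward: $8,635; Thornfield Borough: $6,305; Winslow Township: $12,213; Upper District: $28,317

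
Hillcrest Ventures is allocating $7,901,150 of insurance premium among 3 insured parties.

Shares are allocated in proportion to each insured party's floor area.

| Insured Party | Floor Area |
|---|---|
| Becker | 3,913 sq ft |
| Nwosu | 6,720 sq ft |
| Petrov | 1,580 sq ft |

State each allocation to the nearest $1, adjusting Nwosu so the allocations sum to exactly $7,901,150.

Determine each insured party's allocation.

Floor area total: 12,213.
Proportional shares: Becker 3,913/12,213 × $7,901,150 = 2,531,499.22; Nwosu 6,720/12,213 × $7,901,150 = 4,347,476.30; Petrov 1,580/12,213 × $7,901,150 = 1,022,174.49.
Rounded to nearest $1: Becker $2,531,499; Nwosu $4,347,476; Petrov $1,022,174. Sum = $7,901,149.
Difference $7,901,150 − $7,901,149 = +$1 applied to Nwosu: Nwosu becomes $4,347,477.

Becker: $2,531,499 | Nwosu: $4,347,477 | Petrov: $1,022,174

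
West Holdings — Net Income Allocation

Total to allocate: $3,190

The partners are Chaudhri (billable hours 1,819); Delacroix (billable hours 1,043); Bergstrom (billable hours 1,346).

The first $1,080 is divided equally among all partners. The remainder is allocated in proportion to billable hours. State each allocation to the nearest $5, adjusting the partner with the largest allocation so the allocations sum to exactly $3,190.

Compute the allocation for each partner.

$1,080 shared equally gives $360 per partner.
Remainder $2,110 by billable hours (total 4,208): Chaudhri 912.09 → $910; Delacroix 522.99 → $525; Bergstrom 674.92 → $675.
Totals: Chaudhri $360 + $910 = $1,270; Delacroix $360 + $525 = $885; Bergstrom $360 + $675 = $1,035.

Chaudhri: $1,270 · Delacroix: $885 · Bergstrom: $1,035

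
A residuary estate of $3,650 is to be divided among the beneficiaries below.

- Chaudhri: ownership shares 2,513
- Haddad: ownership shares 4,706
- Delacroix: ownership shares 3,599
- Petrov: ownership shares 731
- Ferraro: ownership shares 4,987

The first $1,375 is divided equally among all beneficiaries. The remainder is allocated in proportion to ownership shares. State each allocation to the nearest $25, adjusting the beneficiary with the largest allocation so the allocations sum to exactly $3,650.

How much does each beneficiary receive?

Chaudhri: $625 · Haddad: $925 · Delacroix: $775 · Petrov: $375 · Ferraro: $950

First tranche $1,375 split equally: $275 each.
Remainder $2,275 by ownership shares (total 16,536): Chaudhri 345.74 → $350; Haddad 647.44 → $650; Delacroix 495.15 → $500; Petrov 100.57 → $100; Ferraro 686.10 → $675.
Totals: Chaudhri $275 + $350 = $625; Haddad $275 + $650 = $925; Delacroix $275 + $500 = $775; Petrov $275 + $100 = $375; Ferraro $275 + $675 = $950.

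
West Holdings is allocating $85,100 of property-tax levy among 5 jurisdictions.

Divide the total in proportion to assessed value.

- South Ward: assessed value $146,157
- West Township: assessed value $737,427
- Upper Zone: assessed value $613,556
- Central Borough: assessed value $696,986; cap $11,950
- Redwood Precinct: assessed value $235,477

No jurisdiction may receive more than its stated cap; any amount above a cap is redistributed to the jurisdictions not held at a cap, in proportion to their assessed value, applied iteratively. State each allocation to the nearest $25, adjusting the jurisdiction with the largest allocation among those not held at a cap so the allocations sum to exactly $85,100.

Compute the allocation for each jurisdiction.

South Ward: $6,175 · West Township: $31,125 · Upper Zone: $25,900 · Central Borough: $11,950 · Redwood Precinct: $9,950

Sum of assessed value: 2,429,603.
Proportional shares (ignoring caps): South Ward 5,119.34; West Township 25,829.34; Upper Zone 21,490.60; Central Borough 24,412.84; Redwood Precinct 8,247.89.
Cap binds for Central Borough ($11,950); balance $73,150 reallocated over remaining assessed value 1,732,617.
Shares after redistribution: South Ward 6,170.66 → $6,175; West Township 31,133.70 → $31,125; Upper Zone 25,903.95 → $25,900; Redwood Precinct 9,941.69 → $9,950.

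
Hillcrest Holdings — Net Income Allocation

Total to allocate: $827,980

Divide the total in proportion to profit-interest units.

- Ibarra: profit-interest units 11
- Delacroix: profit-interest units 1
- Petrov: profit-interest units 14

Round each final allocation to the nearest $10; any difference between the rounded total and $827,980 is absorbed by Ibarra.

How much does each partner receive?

Sum of profit-interest units: 26.
Pro-rata amounts: Ibarra 11/26 × $827,980 = 350,299.23; Delacroix 1/26 × $827,980 = 31,845.38; Petrov 14/26 × $827,980 = 445,835.38.
Rounded to nearest $10: Ibarra $350,300; Delacroix $31,850; Petrov $445,840. Sum = $827,990.
Difference $827,980 − $827,990 = −$10 applied to Ibarra: Ibarra becomes $350,290.

Ibarra: $350,290 | Delacroix: $31,850 | Petrov: $445,840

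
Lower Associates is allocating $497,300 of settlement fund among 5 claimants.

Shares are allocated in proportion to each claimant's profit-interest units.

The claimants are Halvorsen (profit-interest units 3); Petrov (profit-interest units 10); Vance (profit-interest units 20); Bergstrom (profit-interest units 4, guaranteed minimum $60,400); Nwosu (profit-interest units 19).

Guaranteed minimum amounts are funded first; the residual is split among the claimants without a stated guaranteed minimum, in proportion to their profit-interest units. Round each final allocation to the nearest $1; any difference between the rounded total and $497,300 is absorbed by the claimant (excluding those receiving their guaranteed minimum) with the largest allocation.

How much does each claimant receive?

Guaranteed amounts: Bergstrom $60,400. Balance $436,900.
Balance split over remaining profit-interest units 52: Halvorsen 25,205.77 → $25,206; Petrov 84,019.23 → $84,019; Vance 168,038.46 → $168,038; Nwosu 159,636.54 → $159,637.

Halvorsen: $25,206 | Petrov: $84,019 | Vance: $168,038 | Bergstrom: $60,400 | Nwosu: $159,637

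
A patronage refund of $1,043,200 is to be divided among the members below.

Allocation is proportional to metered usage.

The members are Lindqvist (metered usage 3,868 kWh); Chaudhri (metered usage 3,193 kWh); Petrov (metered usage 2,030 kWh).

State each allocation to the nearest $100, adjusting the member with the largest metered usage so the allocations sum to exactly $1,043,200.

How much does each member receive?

Lindqvist: $443,900; Chaudhri: $366,400; Petrov: $232,900

Total metered usage = 3,868 + 3,193 + 2,030 = 9,091.
Pro-rata amounts: Lindqvist 443,856.30; Chaudhri 366,399.47; Petrov 232,944.23.
After rounding ($100): Lindqvist $443,900; Chaudhri $366,400; Petrov $232,900. Sum = $1,043,200.
Sum already equals the total — no adjustment.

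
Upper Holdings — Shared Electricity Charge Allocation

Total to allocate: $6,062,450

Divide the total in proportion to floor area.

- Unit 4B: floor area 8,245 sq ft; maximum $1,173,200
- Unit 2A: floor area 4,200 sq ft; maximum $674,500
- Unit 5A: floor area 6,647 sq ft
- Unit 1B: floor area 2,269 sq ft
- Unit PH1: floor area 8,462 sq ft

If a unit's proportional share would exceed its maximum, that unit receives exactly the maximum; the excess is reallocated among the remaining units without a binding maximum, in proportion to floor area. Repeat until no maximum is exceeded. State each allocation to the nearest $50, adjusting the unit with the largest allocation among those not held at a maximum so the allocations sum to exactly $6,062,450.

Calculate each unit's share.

Unit 4B: $1,173,200; Unit 2A: $674,500; Unit 5A: $1,612,100; Unit 1B: $550,300; Unit PH1: $2,052,350

Total floor area = 29,823.
Proportional shares (ignoring caps): Unit 4B 1,676,052.05; Unit 2A 853,780.30; Unit 5A 1,351,208.97; Unit 1B 461,244.65; Unit PH1 1,720,164.03.
Cap binds for Unit 4B ($1,173,200), Unit 2A ($674,500); remaining pool $4,214,750 reallocated over remaining floor area 17,378.
Shares after redistribution: Unit 5A 1,612,121.26 → $1,612,100; Unit 1B 550,308.88 → $550,300; Unit PH1 2,052,319.86 → $2,052,300.
Rounding difference +$50 applied to Unit PH1 → $2,052,350.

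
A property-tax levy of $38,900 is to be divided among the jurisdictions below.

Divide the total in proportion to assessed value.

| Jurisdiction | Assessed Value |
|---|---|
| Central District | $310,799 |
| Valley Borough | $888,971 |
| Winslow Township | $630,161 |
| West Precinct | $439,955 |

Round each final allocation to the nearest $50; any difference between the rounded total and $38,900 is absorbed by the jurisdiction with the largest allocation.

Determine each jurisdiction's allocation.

Combined assessed value = 2,269,886.
Unrounded shares: Central District 310,799/2,269,886 × $38,900 = 5,326.29; Valley Borough 888,971/2,269,886 × $38,900 = 15,234.67; Winslow Township 630,161/2,269,886 × $38,900 = 10,799.34; West Precinct 439,955/2,269,886 × $38,900 = 7,539.70.
Rounded to nearest $50: Central District $5,350; Valley Borough $15,250; Winslow Township $10,800; West Precinct $7,550. Sum = $38,950.
Difference $38,900 − $38,950 = −$50 applied to largest allocation (Valley Borough): Valley Borough becomes $15,200.

Central District: $5,350; Valley Borough: $15,200; Winslow Township: $10,800; West Precinct: $7,550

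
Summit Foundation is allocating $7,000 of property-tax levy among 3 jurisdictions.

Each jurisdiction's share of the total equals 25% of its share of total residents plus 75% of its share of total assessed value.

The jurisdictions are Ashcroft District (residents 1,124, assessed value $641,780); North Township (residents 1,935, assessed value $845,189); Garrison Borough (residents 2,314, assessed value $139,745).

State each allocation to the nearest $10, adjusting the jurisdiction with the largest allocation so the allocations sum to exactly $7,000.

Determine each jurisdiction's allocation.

Totals — residents 5,373, assessed value 1,626,714.
Blended shares (25% residents + 75% assessed value): Ashcroft District 0.3482; North Township 0.4797; Garrison Borough 0.1721.
Pro-rata amounts: Ashcroft District 2,437.35; North Township 3,357.97; Garrison Borough 1,204.68.
After rounding ($10): Ashcroft District $2,440; North Township $3,360; Garrison Borough $1,200. Sum = $7,000.
No rounding difference to absorb.

Ashcroft District: $2,440 | North Township: $3,360 | Garrison Borough: $1,200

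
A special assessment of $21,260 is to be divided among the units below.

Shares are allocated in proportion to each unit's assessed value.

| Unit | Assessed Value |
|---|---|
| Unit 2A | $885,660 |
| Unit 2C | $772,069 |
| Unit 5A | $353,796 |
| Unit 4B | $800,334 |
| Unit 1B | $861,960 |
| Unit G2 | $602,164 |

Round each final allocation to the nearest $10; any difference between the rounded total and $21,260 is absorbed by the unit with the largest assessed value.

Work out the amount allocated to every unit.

Unit 2A: $4,400 | Unit 2C: $3,840 | Unit 5A: $1,760 | Unit 4B: $3,980 | Unit 1B: $4,290 | Unit G2: $2,990

Sum of assessed value: 885,660 + 772,069 + 353,796 + 800,334 + 861,960 + 602,164 = 4,275,983.
Unrounded shares: Unit 2A 4,403.46; Unit 2C 3,838.69; Unit 5A 1,759.06; Unit 4B 3,979.23; Unit 1B 4,285.63; Unit G2 2,993.93.
At nearest $10: Unit 2A $4,400; Unit 2C $3,840; Unit 5A $1,760; Unit 4B $3,980; Unit 1B $4,290; Unit G2 $2,990. Sum = $21,260.
Sum already equals the total — no adjustment.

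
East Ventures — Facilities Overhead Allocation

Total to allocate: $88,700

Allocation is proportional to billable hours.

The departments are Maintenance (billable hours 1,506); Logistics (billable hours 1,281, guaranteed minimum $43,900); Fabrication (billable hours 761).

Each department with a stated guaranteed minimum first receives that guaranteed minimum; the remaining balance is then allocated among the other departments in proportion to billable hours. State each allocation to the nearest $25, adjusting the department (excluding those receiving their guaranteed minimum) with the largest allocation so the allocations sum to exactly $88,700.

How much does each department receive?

Minimums first: Logistics $43,900. Remaining pool $44,800.
Remaining pool split over remaining billable hours 2,267: Maintenance 29,761.27 → $29,750; Fabrication 15,038.73 → $15,050.

Maintenance: $29,750 · Logistics: $43,900 · Fabrication: $15,050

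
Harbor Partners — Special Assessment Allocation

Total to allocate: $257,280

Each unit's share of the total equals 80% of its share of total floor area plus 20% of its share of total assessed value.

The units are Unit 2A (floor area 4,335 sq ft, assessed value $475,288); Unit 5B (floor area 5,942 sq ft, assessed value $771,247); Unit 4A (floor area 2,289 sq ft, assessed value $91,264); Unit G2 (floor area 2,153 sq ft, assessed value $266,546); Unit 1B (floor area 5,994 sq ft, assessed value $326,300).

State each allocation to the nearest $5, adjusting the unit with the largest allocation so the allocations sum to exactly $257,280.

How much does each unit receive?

Unit 2A: $55,745 | Unit 5B: $79,595 | Unit 4A: $25,180 | Unit G2: $28,500 | Unit 1B: $68,260

Totals — floor area 20,713, assessed value 1,930,645.
Combined weights (80% floor area + 20% assessed value): Unit 2A 0.2167; Unit 5B 0.3094; Unit 4A 0.0979; Unit G2 0.1108; Unit 1B 0.2653.
Proportional shares: Unit 2A 55,744.16; Unit 5B 79,600.80; Unit 4A 25,178.06; Unit G2 28,498.29; Unit 1B 68,258.69.
After rounding ($5): Unit 2A $55,745; Unit 5B $79,600; Unit 4A $25,180; Unit G2 $28,500; Unit 1B $68,260. Sum = $257,285.
Difference $257,280 − $257,285 = −$5 applied to largest allocation (Unit 5B): Unit 5B becomes $79,595.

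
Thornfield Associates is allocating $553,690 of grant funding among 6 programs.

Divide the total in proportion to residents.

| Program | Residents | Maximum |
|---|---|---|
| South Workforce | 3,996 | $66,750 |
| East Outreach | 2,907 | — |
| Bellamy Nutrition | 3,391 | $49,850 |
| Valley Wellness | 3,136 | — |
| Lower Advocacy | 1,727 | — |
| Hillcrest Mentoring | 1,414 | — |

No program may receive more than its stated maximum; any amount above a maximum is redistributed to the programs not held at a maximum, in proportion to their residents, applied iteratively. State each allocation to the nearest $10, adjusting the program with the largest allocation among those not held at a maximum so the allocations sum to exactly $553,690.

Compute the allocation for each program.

Combined residents = 16,571.
Pro-rata shares before constraints: South Workforce 133,519.11; East Outreach 97,132.15; Bellamy Nutrition 113,304.13; Valley Wellness 104,783.77; Lower Advocacy 57,704.58; Hillcrest Mentoring 47,246.25.
Capped: South Workforce ($66,750), Bellamy Nutrition ($49,850); balance $437,090 reallocated over remaining residents 9,184.
Redistributed shares: East Outreach 138,351.55 → $138,350; Valley Wellness 149,250.24 → $149,250; Lower Advocacy 82,192.34 → $82,190; Hillcrest Mentoring 67,295.87 → $67,300.

South Workforce: $66,750 · East Outreach: $138,350 · Bellamy Nutrition: $49,850 · Valley Wellness: $149,250 · Lower Advocacy: $82,190 · Hillcrest Mentoring: $67,300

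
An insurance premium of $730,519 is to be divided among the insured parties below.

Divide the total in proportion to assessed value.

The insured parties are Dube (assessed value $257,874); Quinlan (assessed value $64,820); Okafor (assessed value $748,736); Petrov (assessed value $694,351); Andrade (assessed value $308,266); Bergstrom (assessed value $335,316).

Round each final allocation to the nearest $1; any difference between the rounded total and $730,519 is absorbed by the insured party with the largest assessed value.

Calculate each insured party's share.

Dube: $78,187 | Quinlan: $19,653 | Okafor: $227,018 | Petrov: $210,527 | Andrade: $93,466 | Bergstrom: $101,668

Total assessed value = 2,409,363.
Unrounded shares: Dube 257,874/2,409,363 × $730,519 = 78,187.41; Quinlan 64,820/2,409,363 × $730,519 = 19,653.43; Okafor 748,736/2,409,363 × $730,519 = 227,016.80; Petrov 694,351/2,409,363 × $730,519 = 210,527.26; Andrade 308,266/2,409,363 × $730,519 = 93,466.27; Bergstrom 335,316/2,409,363 × $730,519 = 101,667.83.
After rounding ($1): Dube $78,187; Quinlan $19,653; Okafor $227,017; Petrov $210,527; Andrade $93,466; Bergstrom $101,668. Sum = $730,518.
Difference $730,519 − $730,518 = +$1 applied to largest assessed value (Okafor): Okafor becomes $227,018.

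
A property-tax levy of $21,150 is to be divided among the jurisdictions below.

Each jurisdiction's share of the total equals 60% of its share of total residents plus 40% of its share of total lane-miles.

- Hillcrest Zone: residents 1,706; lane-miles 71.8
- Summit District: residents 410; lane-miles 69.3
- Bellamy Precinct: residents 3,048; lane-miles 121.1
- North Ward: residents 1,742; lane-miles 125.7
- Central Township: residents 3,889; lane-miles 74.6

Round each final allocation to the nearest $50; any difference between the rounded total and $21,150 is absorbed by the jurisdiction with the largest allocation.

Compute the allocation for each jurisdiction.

Residents total 10,795; lane-miles total 462.5.
Composite weights (60% residents + 40% lane-miles): Hillcrest Zone 0.1569; Summit District 0.0827; Bellamy Precinct 0.2741; North Ward 0.2055; Central Township 0.2807.
Proportional shares: Hillcrest Zone 3,318.84; Summit District 1,749.60; Bellamy Precinct 5,798.21; North Ward 4,347.09; Central Township 5,936.27.
At nearest $50: Hillcrest Zone $3,300; Summit District $1,750; Bellamy Precinct $5,800; North Ward $4,350; Central Township $5,950. Sum = $21,150.
Rounded total matches; no reconciliation needed.

Hillcrest Zone: $3,300; Summit District: $1,750; Bellamy Precinct: $5,800; North Ward: $4,350; Central Township: $5,950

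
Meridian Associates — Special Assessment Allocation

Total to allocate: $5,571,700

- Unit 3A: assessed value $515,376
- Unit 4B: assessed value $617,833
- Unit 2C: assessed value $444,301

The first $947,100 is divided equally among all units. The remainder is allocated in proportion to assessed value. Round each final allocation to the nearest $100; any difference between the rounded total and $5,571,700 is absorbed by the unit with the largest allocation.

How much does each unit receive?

Unit 3A: $1,826,600 · Unit 4B: $2,126,900 · Unit 2C: $1,618,200

$947,100 shared equally gives $315,700 per unit.
Remainder $4,624,600 by assessed value (total 1,577,510): Unit 3A 1,510,867.03 → $1,510,900; Unit 4B 1,811,228.13 → $1,811,200; Unit 2C 1,302,504.84 → $1,302,500.
Totals: Unit 3A $315,700 + $1,510,900 = $1,826,600; Unit 4B $315,700 + $1,811,200 = $2,126,900; Unit 2C $315,700 + $1,302,500 = $1,618,200.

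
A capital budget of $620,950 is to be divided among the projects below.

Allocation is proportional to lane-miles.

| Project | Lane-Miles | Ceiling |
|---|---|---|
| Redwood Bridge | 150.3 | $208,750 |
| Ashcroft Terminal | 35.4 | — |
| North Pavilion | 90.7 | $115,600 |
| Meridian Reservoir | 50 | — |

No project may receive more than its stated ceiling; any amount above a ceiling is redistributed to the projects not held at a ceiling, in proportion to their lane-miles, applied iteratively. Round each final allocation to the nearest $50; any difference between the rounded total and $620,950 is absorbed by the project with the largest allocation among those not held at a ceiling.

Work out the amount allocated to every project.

Redwood Bridge: $208,750 | Ashcroft Terminal: $122,950 | North Pavilion: $115,600 | Meridian Reservoir: $173,650

Lane-miles total: 326.4.
Unconstrained shares: Redwood Bridge 285,933.78; Ashcroft Terminal 67,345.68; North Pavilion 172,549.53; Meridian Reservoir 95,121.02.
Held at cap: Redwood Bridge ($208,750), North Pavilion ($115,600); residual $296,600 reallocated over remaining lane-miles 85.4.
Remaining shares: Ashcroft Terminal 122,946.60 → $122,950; Meridian Reservoir 173,653.40 → $173,650.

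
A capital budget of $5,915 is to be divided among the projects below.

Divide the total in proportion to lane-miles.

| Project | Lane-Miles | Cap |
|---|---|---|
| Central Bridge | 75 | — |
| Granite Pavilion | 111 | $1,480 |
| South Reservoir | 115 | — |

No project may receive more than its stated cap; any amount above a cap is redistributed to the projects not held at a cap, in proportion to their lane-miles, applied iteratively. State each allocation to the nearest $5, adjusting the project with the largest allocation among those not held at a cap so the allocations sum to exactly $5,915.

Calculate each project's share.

Sum of lane-miles: 301.
Unconstrained shares: Central Bridge 1,473.84; Granite Pavilion 2,181.28; South Reservoir 2,259.88.
Cap binds for Granite Pavilion ($1,480); residual $4,435 reallocated over remaining lane-miles 190.
Shares after redistribution: Central Bridge 1,750.66 → $1,750; South Reservoir 2,684.34 → $2,685.

Central Bridge: $1,750; Granite Pavilion: $1,480; South Reservoir: $2,685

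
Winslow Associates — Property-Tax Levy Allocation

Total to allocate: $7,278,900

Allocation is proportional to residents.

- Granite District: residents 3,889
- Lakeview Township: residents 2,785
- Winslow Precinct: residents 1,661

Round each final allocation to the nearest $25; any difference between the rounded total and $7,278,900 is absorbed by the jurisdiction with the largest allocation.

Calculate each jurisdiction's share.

Granite District: $3,396,225; Lakeview Township: $2,432,125; Winslow Precinct: $1,450,550

Combined residents = 8,335.
Raw shares: Granite District 3,889/8,335 × $7,278,900 = 3,396,237.80; Lakeview Township 2,785/8,335 × $7,278,900 = 2,432,121.96; Winslow Precinct 1,661/8,335 × $7,278,900 = 1,450,540.24.
After rounding ($25): Granite District $3,396,250; Lakeview Township $2,432,125; Winslow Precinct $1,450,550. Sum = $7,278,925.
Difference $7,278,900 − $7,278,925 = −$25 applied to largest allocation (Granite District): Granite District becomes $3,396,225.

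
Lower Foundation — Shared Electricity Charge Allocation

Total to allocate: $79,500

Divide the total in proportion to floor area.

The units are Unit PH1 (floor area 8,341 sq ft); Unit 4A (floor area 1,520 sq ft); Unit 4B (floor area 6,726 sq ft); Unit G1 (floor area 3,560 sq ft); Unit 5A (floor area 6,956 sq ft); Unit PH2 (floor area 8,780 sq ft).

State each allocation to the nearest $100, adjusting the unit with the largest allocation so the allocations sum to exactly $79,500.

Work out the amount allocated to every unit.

Combined floor area = 35,883.
Proportional shares: Unit PH1 8,341/35,883 × $79,500 = 18,479.77; Unit 4A 1,520/35,883 × $79,500 = 3,367.61; Unit 4B 6,726/35,883 × $79,500 = 14,901.68; Unit G1 3,560/35,883 × $79,500 = 7,887.30; Unit 5A 6,956/35,883 × $79,500 = 15,411.25; Unit PH2 8,780/35,883 × $79,500 = 19,452.39.
After rounding ($100): Unit PH1 $18,500; Unit 4A $3,400; Unit 4B $14,900; Unit G1 $7,900; Unit 5A $15,400; Unit PH2 $19,500. Sum = $79,600.
Difference $79,500 − $79,600 = −$100 applied to largest allocation (Unit PH2): Unit PH2 becomes $19,400.

Unit PH1: $18,500 · Unit 4A: $3,400 · Unit 4B: $14,900 · Unit G1: $7,900 · Unit 5A: $15,400 · Unit PH2: $19,400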